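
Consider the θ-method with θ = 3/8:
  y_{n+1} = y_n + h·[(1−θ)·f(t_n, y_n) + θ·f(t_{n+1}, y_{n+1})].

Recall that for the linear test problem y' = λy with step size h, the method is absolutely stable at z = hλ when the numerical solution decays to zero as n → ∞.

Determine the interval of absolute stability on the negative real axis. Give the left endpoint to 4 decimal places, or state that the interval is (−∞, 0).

z∈(-8.0000,0).

With y'=λy (z=hλ):
  y_{n+1} = y_n + z·[5/8·y_n + 3/8·y_{n+1}] ⇒ (1 − 3/8z)y_{n+1} = (1 + 5/8z)y_n
  ⇒ R(z) = (1 + 5/8z)/(1 − 3/8z).

Solve |R(x)|<1 on ℝ⁻.
x=-0.56: |R|=0.5372
R=−1: 1+5/8x = −1+3/8x ⇒ -1/4x=2 ⇒ x=2/(-1/4)=-8.0000
Confirm numerically:
  x=-7.061: |R|=0.93565 <1
  x=-5.403: |R|=0.78545 <1
  x=-4.604: |R|=0.68861 <1
  x=-8.195: |R|=1.01197 >1
  x=-8.157: |R|=1.00967 >1
Stable set (-8.0000, 0).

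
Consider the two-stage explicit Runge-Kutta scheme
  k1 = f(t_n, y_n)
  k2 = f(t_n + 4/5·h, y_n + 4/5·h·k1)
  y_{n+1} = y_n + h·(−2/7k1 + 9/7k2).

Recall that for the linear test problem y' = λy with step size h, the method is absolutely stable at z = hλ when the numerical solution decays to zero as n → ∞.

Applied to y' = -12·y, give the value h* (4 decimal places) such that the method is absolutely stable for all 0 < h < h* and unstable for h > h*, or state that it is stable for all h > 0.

(-0.9722,0); λ=-12 ⇒ h* = (35/36)/12 = 0.0810.

Set f=λy, z=hλ:
  k1=λy_n ⇒ h·k1=z·y_n;  k2=λ(1+4/5z)y_n ⇒ h·k2=z(1+4/5z)y_n
  y_{n+1}/y_n = 1 − 2/7z + 9/7z(1+4/5z) = 1 + z + 36/35z²
  so R(z) = 1 + z + 36/35z².

Need |R(x)|<1, x<0.
x=-1.75: |R|=2.4000
R=1: x+36/35x²=0 ⇒ x=−35/36=-0.9722; min R=1−1/(4·36/35)=0.7569>−1
Confirm numerically:
  x=-0.726: |R|=0.81614 <1
  x=-0.700: |R|=0.80400 <1
  x=-0.569: |R|=0.76401 <1
  x=-0.537: |R|=0.75961 <1
  x=-1.542: |R|=1.90370 >1
  x=-1.171: |R|=1.23942 >1
So |R|<1 on (-0.9722, 0).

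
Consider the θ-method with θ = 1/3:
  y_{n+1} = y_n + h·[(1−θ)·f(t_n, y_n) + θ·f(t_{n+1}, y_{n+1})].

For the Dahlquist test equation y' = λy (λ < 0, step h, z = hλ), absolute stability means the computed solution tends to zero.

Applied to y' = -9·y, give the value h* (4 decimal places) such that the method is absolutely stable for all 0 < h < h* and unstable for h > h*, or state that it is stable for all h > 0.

(-6.0000,0); λ=-9 ⇒ h* = (6)/9 = 0.6667.

With y'=λy (z=hλ):
  y_{n+1} = y_n + z·[2/3·y_n + 1/3·y_{n+1}] ⇒ (1 − 1/3z)y_{n+1} = (1 + 2/3z)y_n
  so R(z) = (1 + 2/3z)/(1 − 1/3z).

Solve |R(x)|<1 on ℝ⁻.
x=-1.33: |R|=0.0785
R=−1: 1+2/3x = −1+1/3x ⇒ -1/3x=2 ⇒ x=2/(-1/3)=-6.0000
Confirm numerically:
  x=-5.927: |R|=0.99182 <1
  x=-5.167: |R|=0.89800 <1
  x=-3.443: |R|=0.60314 <1
  x=-2.788: |R|=0.44506 <1
  x=-6.544: |R|=1.05700 >1
  x=-6.176: |R|=1.01918 >1
  x=-6.107: |R|=1.01175 >1
So |R|<1 on (-6.0000, 0).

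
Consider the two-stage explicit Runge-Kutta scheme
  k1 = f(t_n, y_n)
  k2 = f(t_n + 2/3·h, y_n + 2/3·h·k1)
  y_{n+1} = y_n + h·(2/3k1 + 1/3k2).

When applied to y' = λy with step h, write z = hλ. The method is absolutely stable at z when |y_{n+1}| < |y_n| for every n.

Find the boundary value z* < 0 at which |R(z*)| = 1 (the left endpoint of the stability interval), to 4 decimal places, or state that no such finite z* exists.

With y'=λy (z=hλ):
  k1=λy_n ⇒ h·k1=z·y_n;  k2=λ(1+2/3z)y_n ⇒ h·k2=z(1+2/3z)y_n
  y_{n+1}/y_n = 1 + 2/3z + 1/3z(1+2/3z) = 1 + z + 2/9z²
  R(z) = 1 + z + 2/9z².

Solve |R(x)|<1 on ℝ⁻.
x=-1.41: |R|=0.0318
R=1: x+2/9x²=0 ⇒ x=−9/2=-4.5000; min R=1−1/(4·2/9)=-0.1250>−1
Confirm numerically:
  x=-4.201: |R|=0.72087 <1
  x=-4.074: |R|=0.61433 <1
  x=-3.024: |R|=0.00813 <1
  x=-2.350: |R|=0.12278 <1
  x=-5.032: |R|=1.59489 >1
  x=-4.643: |R|=1.14754 >1
So |R|<1 on (-4.5000, 0).

z* = -4.5000.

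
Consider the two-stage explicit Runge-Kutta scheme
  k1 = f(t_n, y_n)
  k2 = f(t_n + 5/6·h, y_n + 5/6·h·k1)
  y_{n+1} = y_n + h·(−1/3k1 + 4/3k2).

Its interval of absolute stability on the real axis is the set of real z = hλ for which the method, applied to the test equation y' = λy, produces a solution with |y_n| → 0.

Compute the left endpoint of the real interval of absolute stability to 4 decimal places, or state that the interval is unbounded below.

With y'=λy (z=hλ):
  k1=λy_n ⇒ h·k1=z·y_n;  k2=λ(1+5/6z)y_n ⇒ h·k2=z(1+5/6z)y_n
  y_{n+1}/y_n = 1 − 1/3z + 4/3z(1+5/6z) = 1 + z + 10/9z²
  Hence R(z) = 1 + z + 10/9z².

Boundary: |R(x)|=1, x<0.
x=-1.13: |R|=1.2888
R=1: x+10/9x²=0 ⇒ x=−9/10=-0.9000; min R=1−1/(4·10/9)=0.7750>−1
Confirm numerically:
  x=-0.836: |R|=0.94055 <1
  x=-0.529: |R|=0.78193 <1
  x=-0.430: |R|=0.77544 <1
  x=-1.273: |R|=1.52759 >1
  x=-1.244: |R|=1.47548 >1
  x=-0.983: |R|=1.09065 >1
So |R|<1 on (-0.9000, 0).

left endpoint -0.9000.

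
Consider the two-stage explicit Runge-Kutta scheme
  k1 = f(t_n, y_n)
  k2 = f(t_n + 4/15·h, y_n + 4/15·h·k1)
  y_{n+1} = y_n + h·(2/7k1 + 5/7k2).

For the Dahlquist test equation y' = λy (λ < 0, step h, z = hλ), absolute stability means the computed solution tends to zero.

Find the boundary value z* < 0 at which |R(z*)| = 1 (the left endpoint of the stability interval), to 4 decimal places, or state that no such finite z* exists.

On y'=λy, z=hλ:
  k1=λy_n ⇒ h·k1=z·y_n;  k2=λ(1+4/15z)y_n ⇒ h·k2=z(1+4/15z)y_n
  y_{n+1}/y_n = 1 + 2/7z + 5/7z(1+4/15z) = 1 + z + 4/21z²
  R(z) = 1 + z + 4/21z².

Solve |R(x)|<1 on ℝ⁻.
x=-1.36: |R|=0.0077
R=1: x+4/21x²=0 ⇒ x=−21/4=-5.2500; min R=1−1/(4·4/21)=-0.3125>−1
Confirm numerically:
  x=-5.167: |R|=0.91831 <1
  x=-4.459: |R|=0.32818 <1
  x=-3.475: |R|=0.17488 <1
  x=-2.521: |R|=0.31044 <1
  x=-5.829: |R|=1.64286 >1
  x=-5.528: |R|=1.29272 >1
Interval (-5.2500, 0).

z* = -5.2500.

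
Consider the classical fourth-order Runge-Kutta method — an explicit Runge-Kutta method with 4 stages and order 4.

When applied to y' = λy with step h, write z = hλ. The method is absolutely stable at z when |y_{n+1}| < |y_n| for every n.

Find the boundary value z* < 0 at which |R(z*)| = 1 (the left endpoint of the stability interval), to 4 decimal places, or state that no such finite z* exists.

Test eqn y'=λy, z=hλ:
  order 4, 4-stage ⇒ R(z)=1+z+z^2/2+z^3/6+z^4/24
  (e.g. R(-1.32)=0.29437, |R|=0.29437)

Solve |R(x)|<1 on ℝ⁻.
x=-1.32: |R|=0.2944
|R(-2.17)|=0.4053 |R(-2.1)|=0.3718 |R(-1.27)|=0.3034
Bisect:
  x_lo=-3.4835 |R|=2.6743  x_hi=-0.0767 |R|=0.9261
  mid=-1.78014 |R|=0.28254 →hi
  mid=-2.63184 |R|=0.79223 →hi
  mid=-3.05769 |R|=1.49459 →lo
  mid=-2.84476 |R|=1.09342 →lo
  mid=-2.73830 |R|=0.93143 →hi
  mid=-2.79153 |R|=1.00944 →lo
  mid=-2.76491 |R|=0.96971 →hi
  mid=-2.77822 |R|=0.98939 →hi
  ...
  [-2.78550,-2.78529] ⇒ x*=-2.7853
So |R|<1 on (-2.7853, 0).

left endpoint -2.7853.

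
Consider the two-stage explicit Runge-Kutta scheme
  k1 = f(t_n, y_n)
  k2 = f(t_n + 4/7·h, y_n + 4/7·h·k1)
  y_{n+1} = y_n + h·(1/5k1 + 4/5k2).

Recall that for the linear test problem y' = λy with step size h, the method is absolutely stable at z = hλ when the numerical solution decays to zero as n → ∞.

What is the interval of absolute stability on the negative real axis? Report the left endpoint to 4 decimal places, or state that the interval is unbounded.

z∈(-2.1875,0).

With y'=λy (z=hλ):
  k1=λy_n ⇒ h·k1=z·y_n;  k2=λ(1+4/7z)y_n ⇒ h·k2=z(1+4/7z)y_n
  y_{n+1}/y_n = 1 + 1/5z + 4/5z(1+4/7z) = 1 + z + 16/35z²
  Hence R(z) = 1 + z + 16/35z².

Boundary: |R(x)|=1, x<0.
x=-0.89: |R|=0.4721
R=1: x+16/35x²=0 ⇒ x=−35/16=-2.1875; min R=1−1/(4·16/35)=0.4531>−1
Confirm numerically:
  x=-1.788: |R|=0.67346 <1
  x=-1.737: |R|=0.64228 <1
  x=-1.335: |R|=0.47973 <1
  x=-0.980: |R|=0.45904 <1
  x=-2.459: |R|=1.30520 >1
  x=-2.288: |R|=1.10512 >1
  x=-2.272: |R|=1.08776 >1
Stable set (-2.1875, 0).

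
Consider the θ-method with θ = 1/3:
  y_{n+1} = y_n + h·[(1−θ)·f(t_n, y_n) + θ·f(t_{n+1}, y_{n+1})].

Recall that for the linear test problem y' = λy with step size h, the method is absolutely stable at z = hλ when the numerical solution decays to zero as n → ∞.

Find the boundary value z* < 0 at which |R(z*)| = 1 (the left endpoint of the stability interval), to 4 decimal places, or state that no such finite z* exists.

left endpoint -6.0000.

On y'=λy, z=hλ:
  y_{n+1} = y_n + z·[2/3·y_n + 1/3·y_{n+1}] ⇒ (1 − 1/3z)y_{n+1} = (1 + 2/3z)y_n
  ⇒ R(z) = (1 + 2/3z)/(1 − 1/3z).

Boundary: |R(x)|=1, x<0.
x=-0.52: |R|=0.5568
R=−1: 1+2/3x = −1+1/3x ⇒ -1/3x=2 ⇒ x=2/(-1/3)=-6.0000
Confirm numerically:
  x=-5.856: |R|=0.98374 <1
  x=-5.789: |R|=0.97599 <1
  x=-2.590: |R|=0.38998 <1
  x=-2.488: |R|=0.36006 <1
  x=-6.489: |R|=1.05153 >1
  x=-6.389: |R|=1.04143 >1
Stable set (-6.0000, 0).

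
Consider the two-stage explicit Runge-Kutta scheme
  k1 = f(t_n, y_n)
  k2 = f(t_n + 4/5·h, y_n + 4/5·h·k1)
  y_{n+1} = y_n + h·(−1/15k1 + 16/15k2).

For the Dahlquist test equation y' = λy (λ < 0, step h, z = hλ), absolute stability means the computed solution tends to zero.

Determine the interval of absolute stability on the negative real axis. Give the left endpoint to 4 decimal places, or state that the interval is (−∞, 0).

Set f=λy, z=hλ:
  k1=λy_n ⇒ h·k1=z·y_n;  k2=λ(1+4/5z)y_n ⇒ h·k2=z(1+4/5z)y_n
  y_{n+1}/y_n = 1 − 1/15z + 16/15z(1+4/5z) = 1 + z + 64/75z²
  Hence R(z) = 1 + z + 64/75z².

Find x<0 with |R(x)|<1.
x=-0.81: |R|=0.7499
R=1: x+64/75x²=0 ⇒ x=−75/64=-1.1719; min R=1−1/(4·64/75)=0.7070>−1
Confirm numerically:
  x=-1.119: |R|=0.94951 <1
  x=-1.080: |R|=0.91533 <1
  x=-0.629: |R|=0.70861 <1
  x=-0.505: |R|=0.71262 <1
  x=-1.768: |R|=1.89937 >1
  x=-1.759: |R|=1.88128 >1
  x=-1.276: |R|=1.11338 >1
So |R|<1 on (-1.1719, 0).

z∈(-1.1719,0).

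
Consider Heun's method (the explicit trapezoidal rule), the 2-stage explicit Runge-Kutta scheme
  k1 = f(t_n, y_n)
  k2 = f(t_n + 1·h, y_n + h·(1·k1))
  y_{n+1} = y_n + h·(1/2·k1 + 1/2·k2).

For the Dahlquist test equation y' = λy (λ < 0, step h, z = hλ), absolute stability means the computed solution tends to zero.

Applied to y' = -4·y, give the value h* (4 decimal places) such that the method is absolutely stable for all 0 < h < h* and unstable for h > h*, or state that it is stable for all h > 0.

Test eqn y'=λy, z=hλ:
  order 2, 2-stage ⇒ R(z)=1+z+z^2/2
  (e.g. R(-1.54)=0.64580, |R|=0.64580)

Solve |R(x)|<1 on ℝ⁻.
x=-1.54: |R|=0.6458
|R(-1.76)|=0.7888 |R(-0.85)|=0.5112 |R(-0.74)|=0.5338
Bisect:
  x_lo=-2.4126 |R|=1.4977  x_hi=-0.1674 |R|=0.8466
  mid=-1.28997 |R|=0.54204 →hi
  mid=-1.85128 |R|=0.86234 →hi
  mid=-2.13193 |R|=1.14064 →lo
  mid=-1.99161 |R|=0.99164 →hi
  mid=-2.06177 |R|=1.06368 →lo
  mid=-2.02669 |R|=1.02705 →lo
  mid=-2.00915 |R|=1.00919 →lo
  mid=-2.00038 |R|=1.00038 →lo
  ...
  [-2.00010,-1.99997] ⇒ x*=-2.0000
Interval (-2.0000, 0).

(-2.0000,0); λ=-4 ⇒ h* = 0.5000.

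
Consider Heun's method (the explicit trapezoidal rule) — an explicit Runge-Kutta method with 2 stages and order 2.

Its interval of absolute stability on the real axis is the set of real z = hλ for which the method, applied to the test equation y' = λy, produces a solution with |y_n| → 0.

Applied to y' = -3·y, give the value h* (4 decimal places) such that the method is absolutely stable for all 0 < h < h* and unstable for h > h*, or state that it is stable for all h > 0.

(-2.0000,0); λ=-3 ⇒ h* = 0.6667.

With y'=λy (z=hλ):
  order 2, 2-stage ⇒ R(z)=1+z+z^2/2
  (e.g. R(-0.43)=0.66245, |R|=0.66245)

Boundary: |R(x)|=1, x<0.
x=-0.43: |R|=0.6624
|R(-2.02)|=1.0202 |R(-1.93)|=0.9325 |R(-1.78)|=0.8042
Bisect:
  x_lo=-2.6675 |R|=1.8902  x_hi=-0.2358 |R|=0.7920
  mid=-1.45166 |R|=0.60200 →hi
  mid=-2.05956 |R|=1.06134 →lo
  mid=-1.75561 |R|=0.78547 →hi
  mid=-1.90759 |R|=0.91186 →hi
  mid=-1.98358 |R|=0.98371 →hi
  mid=-2.02157 |R|=1.02180 →lo
  mid=-2.00257 |R|=1.00258 →lo
  mid=-1.99307 |R|=0.99310 →hi
  mid=-1.99782 |R|=0.99783 →hi
  mid=-2.00020 |R|=1.00020 →lo
  ...
  [-2.00005,-1.99990] ⇒ x*=-2.0000
So |R|<1 on (-2.0000, 0).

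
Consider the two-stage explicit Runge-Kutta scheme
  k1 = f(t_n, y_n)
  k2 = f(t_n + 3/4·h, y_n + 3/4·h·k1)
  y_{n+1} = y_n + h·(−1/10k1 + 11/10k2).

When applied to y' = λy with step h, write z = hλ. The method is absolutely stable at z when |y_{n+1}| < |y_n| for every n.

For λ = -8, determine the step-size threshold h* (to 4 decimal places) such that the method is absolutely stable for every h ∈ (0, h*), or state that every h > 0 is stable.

(-1.2121,0); λ=-8 ⇒ h* = (40/33)/8 = 0.1515.

Set f=λy, z=hλ:
  k1=λy_n ⇒ h·k1=z·y_n;  k2=λ(1+3/4z)y_n ⇒ h·k2=z(1+3/4z)y_n
  y_{n+1}/y_n = 1 − 1/10z + 11/10z(1+3/4z) = 1 + z + 33/40z²
  R(z) = 1 + z + 33/40z².

Need |R(x)|<1, x<0.
x=-1.63: |R|=1.5619
R=1: x+33/40x²=0 ⇒ x=−40/33=-1.2121; min R=1−1/(4·33/40)=0.6970>−1
Confirm numerically:
  x=-1.019: |R|=0.83765 <1
  x=-0.886: |R|=0.76162 <1
  x=-0.596: |R|=0.69705 <1
  x=-0.589: |R|=0.69721 <1
  x=-1.624: |R|=1.55184 >1
  x=-1.564: |R|=1.45403 >1
So |R|<1 on (-1.2121, 0).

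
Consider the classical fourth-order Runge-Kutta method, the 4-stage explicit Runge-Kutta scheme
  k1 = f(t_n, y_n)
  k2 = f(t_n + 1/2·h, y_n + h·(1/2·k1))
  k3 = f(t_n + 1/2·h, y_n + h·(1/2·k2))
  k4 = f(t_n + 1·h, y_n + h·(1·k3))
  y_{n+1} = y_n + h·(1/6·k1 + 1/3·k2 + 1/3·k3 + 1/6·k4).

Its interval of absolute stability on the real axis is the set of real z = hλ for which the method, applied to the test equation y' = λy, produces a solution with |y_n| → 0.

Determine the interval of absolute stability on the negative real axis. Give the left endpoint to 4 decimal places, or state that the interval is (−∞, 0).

z∈(-2.7853,0).

With y'=λy (z=hλ):
  order 4, 4-stage ⇒ R(z)=1+z+z^2/2+z^3/6+z^4/24
  (e.g. R(-0.98)=0.38177, |R|=0.38177)

Find x<0 with |R(x)|<1.
x=-0.98: |R|=0.3818
|R(-2.5)|=0.6484 |R(-1.76)|=0.2800 |R(-1.35)|=0.2896
Bisect:
  x_lo=-3.0926 |R|=1.5711  x_hi=-0.1104 |R|=0.8955
  mid=-1.60147 |R|=0.27040 →hi
  mid=-2.34702 |R|=0.51679 →hi
  mid=-2.71980 |R|=0.90566 →hi
  mid=-2.90618 |R|=1.19810 →lo
  mid=-2.81299 |R|=1.04257 →lo
  mid=-2.76639 |R|=0.97187 →hi
  mid=-2.78969 |R|=1.00665 →lo
  mid=-2.77804 |R|=0.98912 →hi
  ...
  [-2.78532,-2.78514] ⇒ x*=-2.7853
Stable set (-2.7853, 0).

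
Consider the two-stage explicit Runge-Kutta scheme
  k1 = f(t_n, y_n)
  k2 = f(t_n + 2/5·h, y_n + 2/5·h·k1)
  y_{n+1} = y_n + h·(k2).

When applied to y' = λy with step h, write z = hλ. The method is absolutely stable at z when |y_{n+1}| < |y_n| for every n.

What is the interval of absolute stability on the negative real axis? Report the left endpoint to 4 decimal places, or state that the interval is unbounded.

On y'=λy, z=hλ:
  k1=λy_n ⇒ h·k1=z·y_n;  k2=λ(1+2/5z)y_n ⇒ h·k2=z(1+2/5z)y_n
  y_{n+1}/y_n = 1 + z(1+2/5z) = 1 + z + 2/5z²
  Hence R(z) = 1 + z + 2/5z².

Solve |R(x)|<1 on ℝ⁻.
x=-0.92: |R|=0.4186
R=1: x+2/5x²=0 ⇒ x=−5/2=-2.5000; min R=1−1/(4·2/5)=0.3750>−1
Confirm numerically:
  x=-2.447: |R|=0.94812 <1
  x=-2.215: |R|=0.74749 <1
  x=-1.815: |R|=0.50269 <1
  x=-1.413: |R|=0.38563 <1
  x=-3.007: |R|=1.60982 >1
  x=-2.813: |R|=1.35219 >1
So |R|<1 on (-2.5000, 0).

z∈(-2.5000,0).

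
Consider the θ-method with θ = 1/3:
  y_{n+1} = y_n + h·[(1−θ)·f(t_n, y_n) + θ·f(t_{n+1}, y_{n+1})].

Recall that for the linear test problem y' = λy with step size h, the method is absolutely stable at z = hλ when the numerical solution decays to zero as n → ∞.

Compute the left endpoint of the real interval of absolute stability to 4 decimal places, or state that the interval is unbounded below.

Set f=λy, z=hλ:
  y_{n+1} = y_n + z·[2/3·y_n + 1/3·y_{n+1}] ⇒ (1 − 1/3z)y_{n+1} = (1 + 2/3z)y_n
  ⇒ R(z) = (1 + 2/3z)/(1 − 1/3z).

Solve |R(x)|<1 on ℝ⁻.
x=-0.41: |R|=0.6393
R=−1: 1+2/3x = −1+1/3x ⇒ -1/3x=2 ⇒ x=2/(-1/3)=-6.0000
Confirm numerically:
  x=-5.690: |R|=0.96433 <1
  x=-5.610: |R|=0.95470 <1
  x=-4.222: |R|=0.75381 <1
  x=-6.434: |R|=1.04600 >1
  x=-6.305: |R|=1.03278 >1
  x=-6.038: |R|=1.00420 >1
Stable set (-6.0000, 0).

z* = -6.0000.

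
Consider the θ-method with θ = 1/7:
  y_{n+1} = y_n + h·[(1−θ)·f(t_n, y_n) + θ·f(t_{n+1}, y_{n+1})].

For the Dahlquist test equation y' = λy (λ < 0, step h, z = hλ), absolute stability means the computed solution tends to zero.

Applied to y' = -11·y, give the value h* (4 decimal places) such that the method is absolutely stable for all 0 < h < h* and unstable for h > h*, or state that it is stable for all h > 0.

With y'=λy (z=hλ):
  y_{n+1} = y_n + z·[6/7·y_n + 1/7·y_{n+1}] ⇒ (1 − 1/7z)y_{n+1} = (1 + 6/7z)y_n
  ⇒ R(z) = (1 + 6/7z)/(1 − 1/7z).

Need |R(x)|<1, x<0.
x=-1.71: |R|=0.3743
R=−1: 1+6/7x = −1+1/7x ⇒ -5/7x=2 ⇒ x=2/(-5/7)=-2.8000
Confirm numerically:
  x=-2.697: |R|=0.94689 <1
  x=-2.572: |R|=0.88090 <1
  x=-1.946: |R|=0.52269 <1
  x=-1.778: |R|=0.41786 <1
  x=-3.241: |R|=1.21531 >1
  x=-3.101: |R|=1.14900 >1
Stable set (-2.8000, 0).

(-2.8000,0); λ=-11 ⇒ h* = (14/5)/11 = 0.2545.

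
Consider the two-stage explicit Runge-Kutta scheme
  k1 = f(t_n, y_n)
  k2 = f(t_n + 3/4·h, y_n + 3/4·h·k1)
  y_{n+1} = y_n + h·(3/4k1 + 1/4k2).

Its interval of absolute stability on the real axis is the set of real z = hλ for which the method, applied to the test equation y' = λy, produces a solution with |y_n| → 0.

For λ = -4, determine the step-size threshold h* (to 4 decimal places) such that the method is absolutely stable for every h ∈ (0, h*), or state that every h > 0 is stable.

With y'=λy (z=hλ):
  k1=λy_n ⇒ h·k1=z·y_n;  k2=λ(1+3/4z)y_n ⇒ h·k2=z(1+3/4z)y_n
  y_{n+1}/y_n = 1 + 3/4z + 1/4z(1+3/4z) = 1 + z + 3/16z²
  Hence R(z) = 1 + z + 3/16z².

Solve |R(x)|<1 on ℝ⁻.
x=-1.24: |R|=0.0483
R=1: x+3/16x²=0 ⇒ x=−16/3=-5.3333; min R=1−1/(4·3/16)=-0.3333>−1
Confirm numerically:
  x=-4.627: |R|=0.38721 <1
  x=-3.986: |R|=0.00696 <1
  x=-2.831: |R|=0.32827 <1
  x=-2.398: |R|=0.31980 <1
  x=-5.809: |R|=1.51809 >1
  x=-5.695: |R|=1.38619 >1
So |R|<1 on (-5.3333, 0).

(-5.3333,0); λ=-4 ⇒ h* = (16/3)/4 = 1.3333.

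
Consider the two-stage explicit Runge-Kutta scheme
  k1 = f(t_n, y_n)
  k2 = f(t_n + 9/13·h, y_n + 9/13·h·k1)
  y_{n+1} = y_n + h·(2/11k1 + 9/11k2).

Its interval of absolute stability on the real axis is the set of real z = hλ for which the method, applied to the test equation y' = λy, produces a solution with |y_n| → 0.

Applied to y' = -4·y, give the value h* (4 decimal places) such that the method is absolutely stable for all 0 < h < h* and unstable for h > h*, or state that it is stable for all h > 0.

(-1.7654,0); λ=-4 ⇒ h* = (143/81)/4 = 0.4414.

Set f=λy, z=hλ:
  k1=λy_n ⇒ h·k1=z·y_n;  k2=λ(1+9/13z)y_n ⇒ h·k2=z(1+9/13z)y_n
  y_{n+1}/y_n = 1 + 2/11z + 9/11z(1+9/13z) = 1 + z + 81/143z²
  ⇒ R(z) = 1 + z + 81/143z².

Boundary: |R(x)|=1, x<0.
x=-0.46: |R|=0.6599
R=1: x+81/143x²=0 ⇒ x=−143/81=-1.7654; min R=1−1/(4·81/143)=0.5586>−1
Confirm numerically:
  x=-1.707: |R|=0.94350 <1
  x=-1.381: |R|=0.69928 <1
  x=-1.098: |R|=0.58489 <1
  x=-0.844: |R|=0.55949 <1
  x=-2.278: |R|=1.66138 >1
  x=-2.208: |R|=1.55351 >1
  x=-1.863: |R|=1.10296 >1
So |R|<1 on (-1.7654, 0).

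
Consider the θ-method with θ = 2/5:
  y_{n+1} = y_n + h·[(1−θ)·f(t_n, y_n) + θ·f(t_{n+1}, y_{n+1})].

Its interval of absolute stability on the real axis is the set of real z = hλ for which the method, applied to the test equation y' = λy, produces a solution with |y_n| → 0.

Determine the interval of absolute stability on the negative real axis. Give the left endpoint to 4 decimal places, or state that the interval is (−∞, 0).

Set f=λy, z=hλ:
  y_{n+1} = y_n + z·[3/5·y_n + 2/5·y_{n+1}] ⇒ (1 − 2/5z)y_{n+1} = (1 + 3/5z)y_n
  so R(z) = (1 + 3/5z)/(1 − 2/5z).

Find x<0 with |R(x)|<1.
x=-0.83: |R|=0.3769
R=−1: 1+3/5x = −1+2/5x ⇒ -1/5x=2 ⇒ x=2/(-1/5)=-10.0000
Confirm numerically:
  x=-9.675: |R|=0.98665 <1
  x=-5.916: |R|=0.75737 <1
  x=-4.408: |R|=0.59525 <1
  x=-10.483: |R|=1.01860 >1
  x=-10.404: |R|=1.01565 >1
  x=-10.052: |R|=1.00207 >1
Interval (-10.0000, 0).

(-10.0000, 0).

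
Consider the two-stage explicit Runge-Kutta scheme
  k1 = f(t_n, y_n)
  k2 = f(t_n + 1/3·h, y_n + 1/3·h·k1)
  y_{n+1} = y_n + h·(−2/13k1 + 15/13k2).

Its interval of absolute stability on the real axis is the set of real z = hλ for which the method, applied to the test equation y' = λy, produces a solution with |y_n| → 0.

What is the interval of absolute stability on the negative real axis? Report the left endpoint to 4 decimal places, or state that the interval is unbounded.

(-2.6000, 0).

Set f=λy, z=hλ:
  k1=λy_n ⇒ h·k1=z·y_n;  k2=λ(1+1/3z)y_n ⇒ h·k2=z(1+1/3z)y_n
  y_{n+1}/y_n = 1 − 2/13z + 15/13z(1+1/3z) = 1 + z + 5/13z²
  R(z) = 1 + z + 5/13z².

Find x<0 with |R(x)|<1.
x=-1.46: |R|=0.3598
R=1: x+5/13x²=0 ⇒ x=−13/5=-2.6000; min R=1−1/(4·5/13)=0.3500>−1
Confirm numerically:
  x=-2.331: |R|=0.75883 <1
  x=-1.884: |R|=0.48118 <1
  x=-1.678: |R|=0.40496 <1
  x=-1.641: |R|=0.39472 <1
  x=-3.142: |R|=1.65499 >1
  x=-2.902: |R|=1.33708 >1
  x=-2.679: |R|=1.08140 >1
Stable set (-2.6000, 0).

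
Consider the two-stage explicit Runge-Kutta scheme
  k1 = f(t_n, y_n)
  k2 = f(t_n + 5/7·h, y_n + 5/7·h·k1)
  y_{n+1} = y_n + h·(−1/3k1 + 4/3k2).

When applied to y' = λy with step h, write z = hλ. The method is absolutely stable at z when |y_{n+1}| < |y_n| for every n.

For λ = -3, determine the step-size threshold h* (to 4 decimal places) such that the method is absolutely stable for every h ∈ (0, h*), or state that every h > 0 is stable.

On y'=λy, z=hλ:
  k1=λy_n ⇒ h·k1=z·y_n;  k2=λ(1+5/7z)y_n ⇒ h·k2=z(1+5/7z)y_n
  y_{n+1}/y_n = 1 − 1/3z + 4/3z(1+5/7z) = 1 + z + 20/21z²
  ⇒ R(z) = 1 + z + 20/21z².

Solve |R(x)|<1 on ℝ⁻.
x=-1.58: |R|=1.7975
R=1: x+20/21x²=0 ⇒ x=−21/20=-1.0500; min R=1−1/(4·20/21)=0.7375>−1
Confirm numerically:
  x=-0.950: |R|=0.90952 <1
  x=-0.760: |R|=0.79010 <1
  x=-0.724: |R|=0.77522 <1
  x=-0.487: |R|=0.73888 <1
  x=-1.473: |R|=1.59341 >1
  x=-1.213: |R|=1.18830 >1
Interval (-1.0500, 0).

(-1.0500,0); λ=-3 ⇒ h* = (21/20)/3 = 0.3500.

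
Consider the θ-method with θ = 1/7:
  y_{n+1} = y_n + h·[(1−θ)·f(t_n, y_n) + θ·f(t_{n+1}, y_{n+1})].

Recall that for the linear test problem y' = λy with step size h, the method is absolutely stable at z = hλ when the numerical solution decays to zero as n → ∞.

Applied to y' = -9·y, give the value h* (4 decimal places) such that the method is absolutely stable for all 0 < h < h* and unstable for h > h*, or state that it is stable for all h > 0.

(-2.8000,0); λ=-9 ⇒ h* = (14/5)/9 = 0.3111.

With y'=λy (z=hλ):
  y_{n+1} = y_n + z·[6/7·y_n + 1/7·y_{n+1}] ⇒ (1 − 1/7z)y_{n+1} = (1 + 6/7z)y_n
  so R(z) = (1 + 6/7z)/(1 − 1/7z).

Boundary: |R(x)|=1, x<0.
x=-1.73: |R|=0.3872
R=−1: 1+6/7x = −1+1/7x ⇒ -5/7x=2 ⇒ x=2/(-5/7)=-2.8000
Confirm numerically:
  x=-2.064: |R|=0.59400 <1
  x=-1.707: |R|=0.37234 <1
  x=-1.592: |R|=0.29702 <1
  x=-3.398: |R|=1.28756 >1
  x=-2.933: |R|=1.06695 >1
  x=-2.855: |R|=1.02790 >1
Stable set (-2.8000, 0).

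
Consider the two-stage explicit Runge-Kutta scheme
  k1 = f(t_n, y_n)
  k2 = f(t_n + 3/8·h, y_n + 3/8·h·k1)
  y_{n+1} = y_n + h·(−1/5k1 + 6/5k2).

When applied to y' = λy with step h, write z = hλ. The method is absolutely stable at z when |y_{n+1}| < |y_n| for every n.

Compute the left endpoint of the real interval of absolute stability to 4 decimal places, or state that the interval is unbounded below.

Set f=λy, z=hλ:
  k1=λy_n ⇒ h·k1=z·y_n;  k2=λ(1+3/8z)y_n ⇒ h·k2=z(1+3/8z)y_n
  y_{n+1}/y_n = 1 − 1/5z + 6/5z(1+3/8z) = 1 + z + 9/20z²
  ⇒ R(z) = 1 + z + 9/20z².

Need |R(x)|<1, x<0.
x=-1.2: |R|=0.4480
R=1: x+9/20x²=0 ⇒ x=−20/9=-2.2222; min R=1−1/(4·9/20)=0.4444>−1
Confirm numerically:
  x=-1.785: |R|=0.64880 <1
  x=-1.260: |R|=0.45442 <1
  x=-1.228: |R|=0.45059 <1
  x=-2.549: |R|=1.37483 >1
  x=-2.487: |R|=1.29633 >1
Interval (-2.2222, 0).

z* = -2.2222.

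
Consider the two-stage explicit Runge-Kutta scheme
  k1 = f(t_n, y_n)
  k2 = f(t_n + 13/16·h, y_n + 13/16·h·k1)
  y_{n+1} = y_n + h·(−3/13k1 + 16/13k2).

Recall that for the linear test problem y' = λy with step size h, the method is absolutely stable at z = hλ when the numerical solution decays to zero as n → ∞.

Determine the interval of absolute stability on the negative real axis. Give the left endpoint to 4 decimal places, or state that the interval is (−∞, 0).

z∈(-1.0000,0).

On y'=λy, z=hλ:
  k1=λy_n ⇒ h·k1=z·y_n;  k2=λ(1+13/16z)y_n ⇒ h·k2=z(1+13/16z)y_n
  y_{n+1}/y_n = 1 − 3/13z + 16/13z(1+13/16z) = 1 + z + z²
  Hence R(z) = 1 + z + z².

Boundary: |R(x)|=1, x<0.
x=-0.67: |R|=0.7789
R=1: x+1x²=0 ⇒ x=−1=-1.0000; min R=1−1/(4·1)=0.7500>−1
Confirm numerically:
  x=-0.957: |R|=0.95885 <1
  x=-0.592: |R|=0.75846 <1
  x=-0.527: |R|=0.75073 <1
  x=-1.482: |R|=1.71432 >1
  x=-1.232: |R|=1.28582 >1
  x=-1.029: |R|=1.02984 >1
So |R|<1 on (-1.0000, 0).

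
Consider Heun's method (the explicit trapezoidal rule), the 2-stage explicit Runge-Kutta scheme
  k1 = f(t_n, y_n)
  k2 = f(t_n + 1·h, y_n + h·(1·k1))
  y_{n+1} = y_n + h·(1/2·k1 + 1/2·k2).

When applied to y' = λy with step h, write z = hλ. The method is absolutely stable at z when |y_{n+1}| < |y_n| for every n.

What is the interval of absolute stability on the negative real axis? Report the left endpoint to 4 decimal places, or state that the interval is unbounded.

(-2.0000, 0).

With y'=λy (z=hλ):
  order 2, 2-stage ⇒ R(z)=1+z+z^2/2
  (e.g. R(-0.48)=0.63520, |R|=0.63520)

Boundary: |R(x)|=1, x<0.
x=-0.48: |R|=0.6352
|R(-1.79)|=0.8121 |R(-1.16)|=0.5128 |R(-0.74)|=0.5338
Bisect:
  x_lo=-2.6385 |R|=1.8423  x_hi=-0.0616 |R|=0.9403
  mid=-1.35003 |R|=0.56126 →hi
  mid=-1.99426 |R|=0.99427 →hi
  mid=-2.31637 |R|=1.36642 →lo
  mid=-2.15531 |R|=1.16738 →lo
  mid=-2.07479 |R|=1.07758 →lo
  mid=-2.03452 |R|=1.03512 →lo
  mid=-2.01439 |R|=1.01449 →lo
  mid=-2.00432 |R|=1.00433 →lo
  mid=-1.99929 |R|=0.99929 →hi
  ...
  [-2.00008,-1.99992] ⇒ x*=-2.0000
Interval (-2.0000, 0).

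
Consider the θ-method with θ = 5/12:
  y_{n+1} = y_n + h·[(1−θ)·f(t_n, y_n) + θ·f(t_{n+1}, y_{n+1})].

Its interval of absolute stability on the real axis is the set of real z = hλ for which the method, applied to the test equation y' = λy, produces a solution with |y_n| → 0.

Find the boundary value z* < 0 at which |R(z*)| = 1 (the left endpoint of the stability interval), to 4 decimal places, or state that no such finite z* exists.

Set f=λy, z=hλ:
  y_{n+1} = y_n + z·[7/12·y_n + 5/12·y_{n+1}] ⇒ (1 − 5/12z)y_{n+1} = (1 + 7/12z)y_n
  R(z) = (1 + 7/12z)/(1 − 5/12z).

Find x<0 with |R(x)|<1.
x=-0.57: |R|=0.5394
R=−1: 1+7/12x = −1+5/12x ⇒ -1/6x=2 ⇒ x=2/(-1/6)=-12.0000
Confirm numerically:
  x=-11.965: |R|=0.99903 <1
  x=-8.864: |R|=0.88864 <1
  x=-7.439: |R|=0.81457 <1
  x=-6.243: |R|=0.73356 <1
  x=-12.470: |R|=1.01264 >1
  x=-12.093: |R|=1.00257 >1
Stable set (-12.0000, 0).

z* = -12.0000.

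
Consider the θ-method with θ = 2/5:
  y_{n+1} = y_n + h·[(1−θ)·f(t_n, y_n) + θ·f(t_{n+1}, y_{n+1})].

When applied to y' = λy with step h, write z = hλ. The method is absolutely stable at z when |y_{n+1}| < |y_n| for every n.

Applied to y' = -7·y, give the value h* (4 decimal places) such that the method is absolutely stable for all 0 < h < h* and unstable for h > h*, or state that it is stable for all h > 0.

Set f=λy, z=hλ:
  y_{n+1} = y_n + z·[3/5·y_n + 2/5·y_{n+1}] ⇒ (1 − 2/5z)y_{n+1} = (1 + 3/5z)y_n
  Hence R(z) = (1 + 3/5z)/(1 − 2/5z).

Find x<0 with |R(x)|<1.
x=-0.6: |R|=0.5161
R=−1: 1+3/5x = −1+2/5x ⇒ -1/5x=2 ⇒ x=2/(-1/5)=-10.0000
Confirm numerically:
  x=-7.863: |R|=0.89689 <1
  x=-7.789: |R|=0.89256 <1
  x=-5.223: |R|=0.69073 <1
  x=-10.471: |R|=1.01816 >1
  x=-10.228: |R|=1.00896 >1
  x=-10.208: |R|=1.00818 >1
So |R|<1 on (-10.0000, 0).

(-10.0000,0); λ=-7 ⇒ h* = (10)/7 = 1.4286.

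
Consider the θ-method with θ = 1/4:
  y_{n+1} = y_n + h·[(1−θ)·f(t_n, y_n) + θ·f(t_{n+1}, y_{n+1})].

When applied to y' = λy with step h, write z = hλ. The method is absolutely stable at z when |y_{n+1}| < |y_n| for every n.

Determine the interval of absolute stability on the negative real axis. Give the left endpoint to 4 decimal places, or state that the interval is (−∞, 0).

On y'=λy, z=hλ:
  y_{n+1} = y_n + z·[3/4·y_n + 1/4·y_{n+1}] ⇒ (1 − 1/4z)y_{n+1} = (1 + 3/4z)y_n
  Hence R(z) = (1 + 3/4z)/(1 − 1/4z).

Need |R(x)|<1, x<0.
x=-1.19: |R|=0.0829
R=−1: 1+3/4x = −1+1/4x ⇒ -1/2x=2 ⇒ x=2/(-1/2)=-4.0000
Confirm numerically:
  x=-3.211: |R|=0.78117 <1
  x=-3.204: |R|=0.77901 <1
  x=-2.796: |R|=0.64567 <1
  x=-2.383: |R|=0.49334 <1
  x=-4.569: |R|=1.13280 >1
  x=-4.254: |R|=1.06155 >1
Interval (-4.0000, 0).

z∈(-4.0000,0).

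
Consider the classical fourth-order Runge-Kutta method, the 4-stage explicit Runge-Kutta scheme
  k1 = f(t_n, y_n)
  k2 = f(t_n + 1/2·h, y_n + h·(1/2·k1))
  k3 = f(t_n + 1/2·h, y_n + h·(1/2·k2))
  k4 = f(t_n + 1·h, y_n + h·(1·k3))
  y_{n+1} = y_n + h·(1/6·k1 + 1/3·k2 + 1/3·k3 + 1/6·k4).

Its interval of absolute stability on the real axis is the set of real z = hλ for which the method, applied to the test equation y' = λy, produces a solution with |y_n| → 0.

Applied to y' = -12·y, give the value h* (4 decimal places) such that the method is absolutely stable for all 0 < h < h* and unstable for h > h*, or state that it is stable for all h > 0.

(-2.7853,0); λ=-12 ⇒ h* = 0.2321.

Set f=λy, z=hλ:
  order 4, 4-stage ⇒ R(z)=1+z+z^2/2+z^3/6+z^4/24
  (e.g. R(-0.82)=0.44314, |R|=0.44314)

Boundary: |R(x)|=1, x<0.
x=-0.82: |R|=0.4431
|R(-1.63)|=0.2708 |R(-1.06)|=0.3559 |R(-0.86)|=0.4266
Bisect:
  x_lo=-3.2983 |R|=2.0920  x_hi=-0.2856 |R|=0.7516
  mid=-1.79194 |R|=0.28420 →hi
  mid=-2.54512 |R|=0.69429 →hi
  mid=-2.92171 |R|=1.22592 →lo
  mid=-2.73341 |R|=0.92455 →hi
  mid=-2.82756 |R|=1.06561 →lo
  mid=-2.78048 |R|=0.99277 →hi
  mid=-2.80402 |R|=1.02860 →lo
  mid=-2.79225 |R|=1.01054 →lo
  mid=-2.78637 |R|=1.00162 →lo
  ...
  [-2.78545,-2.78527] ⇒ x*=-2.7853
Interval (-2.7853, 0).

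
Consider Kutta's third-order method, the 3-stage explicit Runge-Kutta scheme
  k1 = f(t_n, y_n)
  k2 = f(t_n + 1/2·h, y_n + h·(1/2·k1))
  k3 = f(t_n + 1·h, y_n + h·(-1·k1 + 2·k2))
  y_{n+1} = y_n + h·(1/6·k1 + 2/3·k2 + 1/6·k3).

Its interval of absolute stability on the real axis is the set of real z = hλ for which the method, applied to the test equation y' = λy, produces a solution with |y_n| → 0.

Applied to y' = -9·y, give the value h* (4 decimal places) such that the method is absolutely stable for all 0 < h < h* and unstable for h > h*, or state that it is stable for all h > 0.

(-2.5127,0); λ=-9 ⇒ h* = 0.2792.

Set f=λy, z=hλ:
  order 3, 3-stage ⇒ R(z)=1+z+z^2/2+z^3/6
  (e.g. R(-1.03)=0.31833, |R|=0.31833)

Find x<0 with |R(x)|<1.
x=-1.03: |R|=0.3183
|R(-1.79)|=0.1438 |R(-1.61)|=0.0095 |R(-1)|=0.3333
Bisect:
  x_lo=-3.0335 |R|=2.0850  x_hi=-0.0915 |R|=0.9126
  mid=-1.56252 |R|=0.02241 →hi
  mid=-2.29803 |R|=0.68018 →hi
  mid=-2.66578 |R|=1.26994 →lo
  mid=-2.48191 |R|=0.95001 →hi
  mid=-2.57385 |R|=1.10332 →lo
  mid=-2.52788 |R|=1.02505 →lo
  mid=-2.50489 |R|=0.98713 →hi
  mid=-2.51638 |R|=1.00599 →lo
  ...
  [-2.51279,-2.51261] ⇒ x*=-2.5127
Interval (-2.5127, 0).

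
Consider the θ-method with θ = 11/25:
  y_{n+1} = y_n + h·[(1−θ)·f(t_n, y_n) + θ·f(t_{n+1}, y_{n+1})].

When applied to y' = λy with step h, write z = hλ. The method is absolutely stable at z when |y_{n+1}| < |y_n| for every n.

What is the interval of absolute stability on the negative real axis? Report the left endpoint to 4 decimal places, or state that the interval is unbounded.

Test eqn y'=λy, z=hλ:
  y_{n+1} = y_n + z·[14/25·y_n + 11/25·y_{n+1}] ⇒ (1 − 11/25z)y_{n+1} = (1 + 14/25z)y_n
  so R(z) = (1 + 14/25z)/(1 − 11/25z).

Solve |R(x)|<1 on ℝ⁻.
x=-1.17: |R|=0.2276
R=−1: 1+14/25x = −1+11/25x ⇒ -3/25x=2 ⇒ x=2/(-3/25)=-16.6667
Confirm numerically:
  x=-15.503: |R|=0.98215 <1
  x=-13.328: |R|=0.94163 <1
  x=-11.745: |R|=0.90424 <1
  x=-7.122: |R|=0.72292 <1
  x=-17.250: |R|=1.00815 >1
  x=-17.068: |R|=1.00566 >1
  x=-16.954: |R|=1.00408 >1
Interval (-16.6667, 0).

z∈(-16.6667,0).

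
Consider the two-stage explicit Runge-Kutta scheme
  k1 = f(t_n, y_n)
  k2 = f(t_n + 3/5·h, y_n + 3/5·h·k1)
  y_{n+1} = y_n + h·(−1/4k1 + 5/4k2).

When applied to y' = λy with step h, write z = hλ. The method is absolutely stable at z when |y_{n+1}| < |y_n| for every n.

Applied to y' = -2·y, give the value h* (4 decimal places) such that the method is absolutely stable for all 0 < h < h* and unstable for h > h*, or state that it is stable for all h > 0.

With y'=λy (z=hλ):
  k1=λy_n ⇒ h·k1=z·y_n;  k2=λ(1+3/5z)y_n ⇒ h·k2=z(1+3/5z)y_n
  y_{n+1}/y_n = 1 − 1/4z + 5/4z(1+3/5z) = 1 + z + 3/4z²
  ⇒ R(z) = 1 + z + 3/4z².

Solve |R(x)|<1 on ℝ⁻.
x=-1.02: |R|=0.7603
R=1: x+3/4x²=0 ⇒ x=−4/3=-1.3333; min R=1−1/(4·3/4)=0.6667>−1
Confirm numerically:
  x=-1.214: |R|=0.89135 <1
  x=-1.202: |R|=0.88160 <1
  x=-0.829: |R|=0.68643 <1
  x=-0.776: |R|=0.67563 <1
  x=-1.670: |R|=1.42168 >1
  x=-1.610: |R|=1.33408 >1
Interval (-1.3333, 0).

(-1.3333,0); λ=-2 ⇒ h* = (4/3)/2 = 0.6667.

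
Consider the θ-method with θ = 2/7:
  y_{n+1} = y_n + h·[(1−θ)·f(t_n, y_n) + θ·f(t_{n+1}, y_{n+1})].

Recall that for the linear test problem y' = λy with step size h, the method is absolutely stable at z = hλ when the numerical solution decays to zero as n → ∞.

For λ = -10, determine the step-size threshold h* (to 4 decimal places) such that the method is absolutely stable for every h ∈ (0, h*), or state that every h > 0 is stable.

(-4.6667,0); λ=-10 ⇒ h* = (14/3)/10 = 0.4667.

On y'=λy, z=hλ:
  y_{n+1} = y_n + z·[5/7·y_n + 2/7·y_{n+1}] ⇒ (1 − 2/7z)y_{n+1} = (1 + 5/7z)y_n
  so R(z) = (1 + 5/7z)/(1 − 2/7z).

Boundary: |R(x)|=1, x<0.
x=-0.67: |R|=0.4376
R=−1: 1+5/7x = −1+2/7x ⇒ -3/7x=2 ⇒ x=2/(-3/7)=-4.6667
Confirm numerically:
  x=-4.400: |R|=0.94937 <1
  x=-2.737: |R|=0.53591 <1
  x=-2.648: |R|=0.50748 <1
  x=-4.802: |R|=1.02445 >1
  x=-4.688: |R|=1.00391 >1
Stable set (-4.6667, 0).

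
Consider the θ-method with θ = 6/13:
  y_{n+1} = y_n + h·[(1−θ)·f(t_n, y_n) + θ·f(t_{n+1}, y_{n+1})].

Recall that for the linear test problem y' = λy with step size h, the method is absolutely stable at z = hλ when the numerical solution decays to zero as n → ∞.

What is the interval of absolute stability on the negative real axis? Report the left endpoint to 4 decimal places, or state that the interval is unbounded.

z∈(-26.0000,0).

Test eqn y'=λy, z=hλ:
  y_{n+1} = y_n + z·[7/13·y_n + 6/13·y_{n+1}] ⇒ (1 − 6/13z)y_{n+1} = (1 + 7/13z)y_n
  ⇒ R(z) = (1 + 7/13z)/(1 − 6/13z).

Boundary: |R(x)|=1, x<0.
x=-0.88: |R|=0.3742
R=−1: 1+7/13x = −1+6/13x ⇒ -1/13x=2 ⇒ x=2/(-1/13)=-26.0000
Confirm numerically:
  x=-22.233: |R|=0.97427 <1
  x=-17.123: |R|=0.92330 <1
  x=-11.570: |R|=0.82492 <1
  x=-26.573: |R|=1.00332 >1
  x=-26.252: |R|=1.00148 >1
  x=-26.230: |R|=1.00135 >1
So |R|<1 on (-26.0000, 0).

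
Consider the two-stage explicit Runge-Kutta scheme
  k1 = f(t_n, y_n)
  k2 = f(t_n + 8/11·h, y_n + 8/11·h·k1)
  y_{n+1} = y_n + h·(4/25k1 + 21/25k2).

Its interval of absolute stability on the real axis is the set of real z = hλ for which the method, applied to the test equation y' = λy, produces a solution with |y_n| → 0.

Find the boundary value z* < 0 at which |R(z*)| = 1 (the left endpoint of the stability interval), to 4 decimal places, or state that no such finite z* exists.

With y'=λy (z=hλ):
  k1=λy_n ⇒ h·k1=z·y_n;  k2=λ(1+8/11z)y_n ⇒ h·k2=z(1+8/11z)y_n
  y_{n+1}/y_n = 1 + 4/25z + 21/25z(1+8/11z) = 1 + z + 168/275z²
  R(z) = 1 + z + 168/275z².

Boundary: |R(x)|=1, x<0.
x=-0.52: |R|=0.6452
R=1: x+168/275x²=0 ⇒ x=−275/168=-1.6369; min R=1−1/(4·168/275)=0.5908>−1
Confirm numerically:
  x=-1.583: |R|=0.94787 <1
  x=-1.267: |R|=0.71369 <1
  x=-1.043: |R|=0.62158 <1
  x=-2.138: |R|=1.65449 >1
  x=-2.029: |R|=1.48602 >1
Interval (-1.6369, 0).

left endpoint -1.6369.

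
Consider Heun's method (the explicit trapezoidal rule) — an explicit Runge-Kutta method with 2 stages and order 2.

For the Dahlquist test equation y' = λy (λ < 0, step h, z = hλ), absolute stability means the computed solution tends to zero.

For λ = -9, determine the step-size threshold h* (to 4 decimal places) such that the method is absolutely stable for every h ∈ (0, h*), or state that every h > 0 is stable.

On y'=λy, z=hλ:
  order 2, 2-stage ⇒ R(z)=1+z+z^2/2
  (e.g. R(-0.6)=0.58000, |R|=0.58000)

Find x<0 with |R(x)|<1.
x=-0.6: |R|=0.5800
|R(-1.99)|=0.9900 |R(-1.72)|=0.7592 |R(-0.65)|=0.5613
Bisect:
  x_lo=-2.7149 |R|=1.9704  x_hi=-0.1922 |R|=0.8262
  mid=-1.45356 |R|=0.60286 →hi
  mid=-2.08422 |R|=1.08777 →lo
  mid=-1.76889 |R|=0.79560 →hi
  mid=-1.92656 |R|=0.92925 →hi
  mid=-2.00539 |R|=1.00540 →lo
  mid=-1.96597 |R|=0.96655 →hi
  mid=-1.98568 |R|=0.98578 →hi
  ...
  [-2.00000,-1.99985] ⇒ x*=-2.0000
So |R|<1 on (-2.0000, 0).

(-2.0000,0); λ=-9 ⇒ h* = 0.2222.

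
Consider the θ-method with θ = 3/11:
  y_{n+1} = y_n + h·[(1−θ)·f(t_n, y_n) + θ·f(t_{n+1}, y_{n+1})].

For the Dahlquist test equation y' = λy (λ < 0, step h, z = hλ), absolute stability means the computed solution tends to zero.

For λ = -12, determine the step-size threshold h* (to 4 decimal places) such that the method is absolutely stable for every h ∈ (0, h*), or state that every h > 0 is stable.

Test eqn y'=λy, z=hλ:
  y_{n+1} = y_n + z·[8/11·y_n + 3/11·y_{n+1}] ⇒ (1 − 3/11z)y_{n+1} = (1 + 8/11z)y_n
  so R(z) = (1 + 8/11z)/(1 − 3/11z).

Need |R(x)|<1, x<0.
x=-1.33: |R|=0.0240
R=−1: 1+8/11x = −1+3/11x ⇒ -5/11x=2 ⇒ x=2/(-5/11)=-4.4000
Confirm numerically:
  x=-4.265: |R|=0.97163 <1
  x=-4.000: |R|=0.91304 <1
  x=-3.451: |R|=0.77778 <1
  x=-3.367: |R|=0.75522 <1
  x=-4.838: |R|=1.08584 >1
  x=-4.492: |R|=1.01879 >1
  x=-4.436: |R|=1.00740 >1
Stable set (-4.4000, 0).

(-4.4000,0); λ=-12 ⇒ h* = (22/5)/12 = 0.3667.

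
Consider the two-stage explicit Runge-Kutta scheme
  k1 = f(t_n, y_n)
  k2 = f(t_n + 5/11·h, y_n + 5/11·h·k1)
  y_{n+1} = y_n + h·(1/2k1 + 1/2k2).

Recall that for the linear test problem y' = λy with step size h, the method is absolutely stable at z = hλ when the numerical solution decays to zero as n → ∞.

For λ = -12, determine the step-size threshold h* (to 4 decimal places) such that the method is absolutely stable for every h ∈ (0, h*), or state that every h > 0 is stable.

(-4.4000,0); λ=-12 ⇒ h* = (22/5)/12 = 0.3667.

On y'=λy, z=hλ:
  k1=λy_n ⇒ h·k1=z·y_n;  k2=λ(1+5/11z)y_n ⇒ h·k2=z(1+5/11z)y_n
  y_{n+1}/y_n = 1 + 1/2z + 1/2z(1+5/11z) = 1 + z + 5/22z²
  Hence R(z) = 1 + z + 5/22z².

Boundary: |R(x)|=1, x<0.
x=-0.6: |R|=0.4818
R=1: x+5/22x²=0 ⇒ x=−22/5=-4.4000; min R=1−1/(4·5/22)=-0.1000>−1
Confirm numerically:
  x=-4.334: |R|=0.93499 <1
  x=-4.071: |R|=0.69560 <1
  x=-2.771: |R|=0.02590 <1
  x=-2.730: |R|=0.03616 <1
  x=-4.893: |R|=1.54824 >1
  x=-4.822: |R|=1.46247 >1
So |R|<1 on (-4.4000, 0).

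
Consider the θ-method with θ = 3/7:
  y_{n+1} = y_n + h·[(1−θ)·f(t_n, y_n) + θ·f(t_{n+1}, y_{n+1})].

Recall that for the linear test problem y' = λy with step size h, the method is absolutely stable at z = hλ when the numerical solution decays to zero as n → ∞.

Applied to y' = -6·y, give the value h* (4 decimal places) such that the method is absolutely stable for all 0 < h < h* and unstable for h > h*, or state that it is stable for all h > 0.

(-14.0000,0); λ=-6 ⇒ h* = (14)/6 = 2.3333.

Test eqn y'=λy, z=hλ:
  y_{n+1} = y_n + z·[4/7·y_n + 3/7·y_{n+1}] ⇒ (1 − 3/7z)y_{n+1} = (1 + 4/7z)y_n
  ⇒ R(z) = (1 + 4/7z)/(1 − 3/7z).

Need |R(x)|<1, x<0.
x=-1.38: |R|=0.1329
R=−1: 1+4/7x = −1+3/7x ⇒ -1/7x=2 ⇒ x=2/(-1/7)=-14.0000
Confirm numerically:
  x=-13.621: |R|=0.99208 <1
  x=-8.259: |R|=0.81933 <1
  x=-6.830: |R|=0.73918 <1
  x=-14.583: |R|=1.01149 >1
  x=-14.532: |R|=1.01051 >1
  x=-14.137: |R|=1.00277 >1
Interval (-14.0000, 0).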